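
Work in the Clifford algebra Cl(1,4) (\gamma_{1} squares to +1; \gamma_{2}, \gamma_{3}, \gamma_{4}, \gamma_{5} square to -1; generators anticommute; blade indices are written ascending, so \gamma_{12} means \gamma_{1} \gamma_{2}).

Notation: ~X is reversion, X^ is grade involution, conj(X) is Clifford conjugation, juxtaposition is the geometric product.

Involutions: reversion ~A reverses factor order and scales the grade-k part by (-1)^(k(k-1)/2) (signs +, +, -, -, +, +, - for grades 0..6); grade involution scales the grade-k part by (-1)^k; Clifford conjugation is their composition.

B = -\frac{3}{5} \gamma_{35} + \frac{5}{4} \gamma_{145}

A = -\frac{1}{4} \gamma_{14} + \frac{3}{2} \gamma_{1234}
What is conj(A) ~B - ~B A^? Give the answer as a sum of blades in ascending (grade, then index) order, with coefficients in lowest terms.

first term: -\frac{5}{16} \gamma_{5} - \frac{15}{8} \gamma_{235} + \frac{9}{10} \gamma_{1245} - \frac{3}{20} \gamma_{1345}
second term: \frac{5}{16} \gamma_{5} - \frac{15}{8} \gamma_{235} - \frac{9}{10} \gamma_{1245} + \frac{3}{20} \gamma_{1345}
Answer: -\frac{5}{8} \gamma_{5} + \frac{9}{5} \gamma_{1245} - \frac{3}{10} \gamma_{1345}


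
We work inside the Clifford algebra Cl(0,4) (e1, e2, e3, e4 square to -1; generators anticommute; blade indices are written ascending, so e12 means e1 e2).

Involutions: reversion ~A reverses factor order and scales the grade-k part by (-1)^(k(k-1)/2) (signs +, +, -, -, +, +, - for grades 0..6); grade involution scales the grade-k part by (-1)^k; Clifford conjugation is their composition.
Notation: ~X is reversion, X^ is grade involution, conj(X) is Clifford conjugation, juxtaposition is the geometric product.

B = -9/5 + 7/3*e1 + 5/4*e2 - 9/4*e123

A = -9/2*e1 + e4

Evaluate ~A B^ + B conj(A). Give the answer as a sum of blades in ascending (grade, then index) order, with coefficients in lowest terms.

first term: -21/2 + 81/10*e1 - 9/5*e4 + 45/8*e12 + 7/3*e14 + 81/8*e23 + 5/4*e24 - 9/4*e1234
second term: -21/2 - 81/10*e1 + 9/5*e4 - 45/8*e12 - 7/3*e14 + 81/8*e23 - 5/4*e24 + 9/4*e1234
Answer: -21 + 81/4*e23


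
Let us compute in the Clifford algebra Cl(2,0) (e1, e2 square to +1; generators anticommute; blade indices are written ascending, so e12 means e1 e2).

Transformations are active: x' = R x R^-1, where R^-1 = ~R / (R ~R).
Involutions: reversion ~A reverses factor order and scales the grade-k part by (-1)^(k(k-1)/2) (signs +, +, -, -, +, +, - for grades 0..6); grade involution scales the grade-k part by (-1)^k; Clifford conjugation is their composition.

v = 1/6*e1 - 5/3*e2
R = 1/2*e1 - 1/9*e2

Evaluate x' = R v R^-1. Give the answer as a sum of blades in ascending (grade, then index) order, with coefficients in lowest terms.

~R = 1/2*e1 - 1/9*e2, and R ~R = 85/324, so R^-1 = ~R / (85/324).
R v = 29/108 - 22/27*e12
Answer: 437/510*e1 + 367/255*e2


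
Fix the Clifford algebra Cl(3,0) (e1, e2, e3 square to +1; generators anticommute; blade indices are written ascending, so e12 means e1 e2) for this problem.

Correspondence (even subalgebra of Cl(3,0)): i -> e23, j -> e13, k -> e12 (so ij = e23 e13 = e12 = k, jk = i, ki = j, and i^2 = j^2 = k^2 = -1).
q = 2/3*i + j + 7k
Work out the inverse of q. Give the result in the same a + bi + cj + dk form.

In blades: q = 7*e12 + e13 + 2/3*e23.
With qbar = -7*e12 - e13 - 2/3*e23 (scalar fixed, mapped units negated), q qbar = 454/9 (the sum of squared coefficients), so q^-1 = qbar / (454/9) = -63/454*e12 - 9/454*e13 - 3/227*e23; translating back:
Answer: -3/227*i - 9/454*j - 63/454*k


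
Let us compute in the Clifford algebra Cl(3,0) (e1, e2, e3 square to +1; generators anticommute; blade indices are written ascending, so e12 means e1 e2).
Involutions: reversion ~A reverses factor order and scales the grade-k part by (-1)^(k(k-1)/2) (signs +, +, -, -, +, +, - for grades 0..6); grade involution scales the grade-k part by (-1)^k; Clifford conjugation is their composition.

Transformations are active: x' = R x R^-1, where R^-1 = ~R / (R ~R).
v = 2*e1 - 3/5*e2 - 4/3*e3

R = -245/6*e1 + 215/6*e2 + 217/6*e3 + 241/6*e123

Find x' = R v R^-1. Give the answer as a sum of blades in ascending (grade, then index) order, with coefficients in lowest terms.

~R = -245/6*e1 + 215/6*e2 + 217/6*e3 - 241/6*e123, and R ~R = 52855/9, so R^-1 = ~R / (52855/9).
R v = -2725/18 - 1813/18*e12 + 559/90*e13 + 4883/90*e23
Answer: 20358/24025*e1 - 96032/72075*e2 - 9173/4805*e3


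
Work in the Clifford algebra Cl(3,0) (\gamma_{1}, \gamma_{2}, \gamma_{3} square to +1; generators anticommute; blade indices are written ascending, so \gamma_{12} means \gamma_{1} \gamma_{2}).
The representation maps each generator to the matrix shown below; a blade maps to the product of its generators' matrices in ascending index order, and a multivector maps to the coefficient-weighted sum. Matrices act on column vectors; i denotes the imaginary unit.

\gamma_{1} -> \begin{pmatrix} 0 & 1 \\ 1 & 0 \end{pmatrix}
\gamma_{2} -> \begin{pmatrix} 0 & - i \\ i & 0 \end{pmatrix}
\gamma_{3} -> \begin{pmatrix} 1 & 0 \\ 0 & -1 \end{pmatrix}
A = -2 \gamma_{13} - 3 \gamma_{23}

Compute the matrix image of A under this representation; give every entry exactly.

Bivector images (products of the table entries): rho(\gamma_{13}) = rho(\gamma_{1})rho(\gamma_{3}) = \begin{pmatrix} 0 & -1 \\ 1 & 0 \end{pmatrix}; rho(\gamma_{23}) = rho(\gamma_{2})rho(\gamma_{3}) = \begin{pmatrix} 0 & i \\ i & 0 \end{pmatrix}.
M = (-2)*rho(\gamma_{13}) + (-3)*rho(\gamma_{23}), summed entrywise:
Answer: \begin{pmatrix} 0 & 2 - 3 i \\ -2 - 3 i & 0 \end{pmatrix}


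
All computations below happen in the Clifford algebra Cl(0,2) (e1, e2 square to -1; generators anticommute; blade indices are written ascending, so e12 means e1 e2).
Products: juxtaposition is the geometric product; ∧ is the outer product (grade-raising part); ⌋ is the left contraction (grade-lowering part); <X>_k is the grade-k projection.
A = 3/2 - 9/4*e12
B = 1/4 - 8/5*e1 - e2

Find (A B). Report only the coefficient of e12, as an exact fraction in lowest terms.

step 1: 3/8 - 93/20*e1 + 21/10*e2 - 9/16*e12
Answer: -9/16


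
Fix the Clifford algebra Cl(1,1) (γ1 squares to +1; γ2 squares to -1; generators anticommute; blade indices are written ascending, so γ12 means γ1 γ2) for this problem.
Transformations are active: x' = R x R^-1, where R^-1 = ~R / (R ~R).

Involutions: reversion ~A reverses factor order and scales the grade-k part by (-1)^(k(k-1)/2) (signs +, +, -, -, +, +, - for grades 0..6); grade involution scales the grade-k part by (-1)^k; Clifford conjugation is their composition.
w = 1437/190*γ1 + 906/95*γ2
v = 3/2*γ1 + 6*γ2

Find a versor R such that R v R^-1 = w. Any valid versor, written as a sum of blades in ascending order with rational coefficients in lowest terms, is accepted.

Key observation: q(v) = q(w) = -135/4 (sandwiches preserve the norm), so R = v + w = 861/95*γ1 + 1476/95*γ2 works whenever it is invertible — the component of v along it is kept and (v - w)/2 reverses, sending v to w.
Answer: 861/95*γ1 + 1476/95*γ2


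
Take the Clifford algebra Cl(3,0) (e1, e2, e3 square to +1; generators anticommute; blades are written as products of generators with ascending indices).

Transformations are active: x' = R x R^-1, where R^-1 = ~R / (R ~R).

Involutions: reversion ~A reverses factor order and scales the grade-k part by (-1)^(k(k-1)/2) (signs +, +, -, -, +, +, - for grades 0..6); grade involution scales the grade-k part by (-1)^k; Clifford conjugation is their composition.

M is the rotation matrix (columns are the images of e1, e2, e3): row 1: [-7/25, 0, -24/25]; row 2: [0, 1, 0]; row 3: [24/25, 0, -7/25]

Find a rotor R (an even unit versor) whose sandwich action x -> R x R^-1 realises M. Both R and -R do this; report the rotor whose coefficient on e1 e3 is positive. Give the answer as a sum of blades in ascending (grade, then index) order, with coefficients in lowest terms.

Method: write R = a + b12*e1 e2 + b13*e1 e3 + b23*e2 e3 with a^2 + b12^2 + b13^2 + b23^2 = 1 (so R^-1 = ~R). Expanding the columns R e_j ~R gives tr M = 4a^2 - 1 and, from the antisymmetric part, M21 - M12 = -4a*b12, M13 - M31 = 4a*b13, M32 - M23 = -4a*b23.
Here tr M = 11/25, so a^2 = (1 + tr M)/4 = 9/25 and a = ±3/5. Taking a = 3/5: M21 - M12 = 0, M13 - M31 = -48/25, M32 - M23 = 0, giving b12 = 0, b13 = -4/5, b23 = 0, i.e. R = 3/5 - 4/5*e1 e3.
Its e1 e3 coefficient is negative, so report the other preimage -R.
Answer: -3/5 + 4/5*e1 e3. Sheet selection: the two-to-one cover makes ±R indistinguishable at the matrix level (trace 11/25), so uniqueness comes from the required sign on e1 e3.


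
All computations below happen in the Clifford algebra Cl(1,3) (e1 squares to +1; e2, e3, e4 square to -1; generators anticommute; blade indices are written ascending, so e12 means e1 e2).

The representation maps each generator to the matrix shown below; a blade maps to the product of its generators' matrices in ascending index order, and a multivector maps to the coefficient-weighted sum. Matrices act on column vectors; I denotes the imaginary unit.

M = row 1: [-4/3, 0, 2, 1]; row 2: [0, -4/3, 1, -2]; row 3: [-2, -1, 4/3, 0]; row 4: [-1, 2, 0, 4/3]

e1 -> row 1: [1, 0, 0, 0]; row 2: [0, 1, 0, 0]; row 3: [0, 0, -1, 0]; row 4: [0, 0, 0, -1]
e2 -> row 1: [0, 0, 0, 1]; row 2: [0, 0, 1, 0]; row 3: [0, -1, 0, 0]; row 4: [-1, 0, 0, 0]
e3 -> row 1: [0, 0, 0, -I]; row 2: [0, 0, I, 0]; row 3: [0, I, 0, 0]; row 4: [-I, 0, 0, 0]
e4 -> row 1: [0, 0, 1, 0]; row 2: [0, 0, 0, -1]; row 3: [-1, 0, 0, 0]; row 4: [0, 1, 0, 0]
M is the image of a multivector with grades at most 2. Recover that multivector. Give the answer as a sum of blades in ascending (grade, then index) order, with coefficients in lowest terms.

Method: the blade images are trace-orthogonal — tr(rho(e_A) rho(e_B)^-1) = 4 if A = B and 0 otherwise — and rho(e_A)^-1 = (e_A)^2 * rho(e_A) with (e_A)^2 = +1 or -1, so the coefficient of e_A in the preimage is (e_A)^2 * tr(M rho(e_A))/4.
Nonzero projections over blades of grade <= 2: e1: (e1)^2 = +1, tr(M rho(e1)) = -16/3, coefficient -4/3; e2: (e2)^2 = -1, tr(M rho(e2)) = -4, coefficient 1; e4: (e4)^2 = -1, tr(M rho(e4)) = -8, coefficient 2. Every other blade of grade <= 2 projects to 0.
Answer: -4/3*e1 + e2 + 2*e4


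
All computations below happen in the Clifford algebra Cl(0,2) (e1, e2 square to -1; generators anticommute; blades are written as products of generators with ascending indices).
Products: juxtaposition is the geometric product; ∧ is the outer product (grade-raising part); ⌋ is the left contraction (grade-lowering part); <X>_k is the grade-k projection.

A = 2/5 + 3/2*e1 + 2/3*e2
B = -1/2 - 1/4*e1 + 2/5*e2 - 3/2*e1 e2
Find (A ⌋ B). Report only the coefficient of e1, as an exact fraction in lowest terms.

step 1: -11/120 - 11/10*e1 + 241/100*e2 - 3/5*e1 e2
Answer: -11/10


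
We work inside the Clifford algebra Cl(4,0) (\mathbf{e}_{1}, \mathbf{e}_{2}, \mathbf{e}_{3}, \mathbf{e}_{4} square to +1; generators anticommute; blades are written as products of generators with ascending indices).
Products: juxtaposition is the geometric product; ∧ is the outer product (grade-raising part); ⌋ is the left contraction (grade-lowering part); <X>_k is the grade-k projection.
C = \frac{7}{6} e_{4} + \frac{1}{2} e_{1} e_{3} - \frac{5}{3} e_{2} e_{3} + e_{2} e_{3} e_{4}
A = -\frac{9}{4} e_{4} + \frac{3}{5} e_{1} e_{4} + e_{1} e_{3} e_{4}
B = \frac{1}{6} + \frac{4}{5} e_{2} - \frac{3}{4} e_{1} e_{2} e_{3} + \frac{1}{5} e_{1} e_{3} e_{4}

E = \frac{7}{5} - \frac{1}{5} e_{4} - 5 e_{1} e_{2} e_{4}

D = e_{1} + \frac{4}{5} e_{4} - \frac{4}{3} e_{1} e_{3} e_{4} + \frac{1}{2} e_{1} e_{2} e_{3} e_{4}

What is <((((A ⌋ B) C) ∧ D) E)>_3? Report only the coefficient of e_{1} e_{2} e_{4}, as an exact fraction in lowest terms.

step 1: -\frac{1}{5} + \frac{3}{25} e_{3} - \frac{9}{20} e_{1} e_{3}
step 2: \frac{9}{40} - \frac{3}{50} e_{1} + \frac{1}{5} e_{2} - \frac{7}{30} e_{4} - \frac{3}{4} e_{1} e_{2} - \frac{1}{10} e_{1} e_{3} + \frac{1}{3} e_{2} e_{3} - \frac{3}{25} e_{2} e_{4} + \frac{7}{50} e_{3} e_{4} + \frac{9}{20} e_{1} e_{2} e_{4} - \frac{21}{40} e_{1} e_{3} e_{4} - \frac{1}{5} e_{2} e_{3} e_{4}
step 3: \frac{9}{40} e_{1} + \frac{9}{50} e_{4} - \frac{1}{5} e_{1} e_{2} + \frac{139}{750} e_{1} e_{4} + \frac{4}{25} e_{2} e_{4} + \frac{1}{3} e_{1} e_{2} e_{3} - \frac{18}{25} e_{1} e_{2} e_{4} - \frac{6}{25} e_{1} e_{3} e_{4} + \frac{4}{15} e_{2} e_{3} e_{4} + \frac{139}{240} e_{1} e_{2} e_{3} e_{4}
step 4: -\frac{909}{250} + \frac{16169}{15000} e_{1} - \frac{719}{750} e_{2} + \frac{139}{48} e_{3} - \frac{187}{250} e_{4} - \frac{259}{250} e_{1} e_{2} + \frac{518}{375} e_{1} e_{3} + \frac{3217}{15000} e_{1} e_{4} + \frac{86}{75} e_{2} e_{3} - \frac{901}{1000} e_{2} e_{4} + \frac{5}{3} e_{3} e_{4} + \frac{421}{1200} e_{1} e_{2} e_{3} - \frac{121}{125} e_{1} e_{2} e_{4} - \frac{42}{125} e_{1} e_{3} e_{4} + \frac{28}{75} e_{2} e_{3} e_{4} + \frac{893}{1200} e_{1} e_{2} e_{3} e_{4}
step 5: \frac{421}{1200} e_{1} e_{2} e_{3} - \frac{121}{125} e_{1} e_{2} e_{4} - \frac{42}{125} e_{1} e_{3} e_{4} + \frac{28}{75} e_{2} e_{3} e_{4}
Answer: -\frac{121}{125}


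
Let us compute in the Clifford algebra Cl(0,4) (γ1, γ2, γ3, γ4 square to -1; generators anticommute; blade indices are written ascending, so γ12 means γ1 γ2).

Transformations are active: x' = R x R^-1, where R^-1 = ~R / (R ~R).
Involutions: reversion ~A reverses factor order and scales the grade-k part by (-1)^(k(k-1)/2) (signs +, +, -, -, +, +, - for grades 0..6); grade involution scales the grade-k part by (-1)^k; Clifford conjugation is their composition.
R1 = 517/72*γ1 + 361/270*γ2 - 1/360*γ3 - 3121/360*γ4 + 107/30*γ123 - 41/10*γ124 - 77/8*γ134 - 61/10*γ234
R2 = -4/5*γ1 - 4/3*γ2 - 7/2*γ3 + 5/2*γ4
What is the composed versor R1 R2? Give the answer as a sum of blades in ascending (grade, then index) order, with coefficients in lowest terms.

Distribute over the terms of R2 (each basis-blade product reordered to ascending indices, repeated generators contracted through their squares):
R1 (-4/5*γ1) = 517/90 + 722/675*γ12 - 1/450*γ13 - 3121/450*γ14 + 214/75*γ23 - 82/25*γ24 - 77/10*γ34 - 122/25*γ1234
R1 (-4/3*γ2) = 722/405 - 517/54*γ12 - 214/45*γ13 + 82/15*γ14 - 1/270*γ23 - 3121/270*γ24 - 122/15*γ34 + 77/6*γ1234
R1 (-7/2*γ3) = -7/720 + 749/60*γ12 - 3619/144*γ13 + 539/16*γ14 - 2527/540*γ23 + 427/20*γ24 - 21847/720*γ34 - 287/20*γ1234
R1 (5/2*γ4) = 3121/144 + 41/4*γ12 + 385/16*γ13 + 2585/144*γ14 + 61/4*γ23 + 361/108*γ24 - 1/144*γ34 + 107/12*γ1234
Summing the partial products and collecting blades:
Answer: 94579/3240 + 6403/450*γ12 - 10489/1800*γ13 + 5017/100*γ14 + 671/50*γ23 + 739/75*γ24 - 2771/60*γ34 + 63/25*γ1234


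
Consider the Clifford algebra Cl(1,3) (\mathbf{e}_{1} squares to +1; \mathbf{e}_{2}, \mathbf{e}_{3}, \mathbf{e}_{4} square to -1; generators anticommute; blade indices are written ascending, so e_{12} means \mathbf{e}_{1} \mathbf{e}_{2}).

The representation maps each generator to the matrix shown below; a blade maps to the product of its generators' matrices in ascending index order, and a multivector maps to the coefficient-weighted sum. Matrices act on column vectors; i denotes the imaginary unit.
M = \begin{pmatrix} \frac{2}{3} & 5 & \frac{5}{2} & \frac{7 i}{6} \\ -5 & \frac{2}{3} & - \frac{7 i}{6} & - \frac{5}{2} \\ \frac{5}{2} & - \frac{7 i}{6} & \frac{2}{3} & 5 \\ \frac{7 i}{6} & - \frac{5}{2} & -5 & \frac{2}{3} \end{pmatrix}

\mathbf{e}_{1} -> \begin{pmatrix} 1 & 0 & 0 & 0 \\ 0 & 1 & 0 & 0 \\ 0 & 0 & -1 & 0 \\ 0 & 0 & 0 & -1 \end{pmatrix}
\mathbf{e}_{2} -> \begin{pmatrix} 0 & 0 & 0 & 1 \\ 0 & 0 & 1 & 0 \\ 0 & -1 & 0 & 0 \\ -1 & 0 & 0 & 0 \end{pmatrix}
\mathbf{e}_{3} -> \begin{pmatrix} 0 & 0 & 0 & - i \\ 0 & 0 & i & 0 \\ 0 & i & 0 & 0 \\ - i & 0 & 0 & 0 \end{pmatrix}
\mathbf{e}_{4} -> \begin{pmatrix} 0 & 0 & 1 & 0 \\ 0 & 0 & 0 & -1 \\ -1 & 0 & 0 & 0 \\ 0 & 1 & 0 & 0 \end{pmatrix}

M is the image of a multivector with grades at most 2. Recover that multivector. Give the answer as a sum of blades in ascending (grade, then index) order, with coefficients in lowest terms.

Method: the blade images are trace-orthogonal — tr(rho(e_A) rho(e_B)^-1) = 4 if A = B and 0 otherwise — and rho(e_A)^-1 = (e_A)^2 * rho(e_A) with (e_A)^2 = +1 or -1, so the coefficient of e_A in the preimage is (e_A)^2 * tr(M rho(e_A))/4.
Nonzero projections over blades of grade <= 2: 1: (1)^2 = +1, tr(M 1) = \frac{8}{3}, coefficient \frac{2}{3}; e_{3}: (e_{3})^2 = -1, tr(M rho(e_{3})) = \frac{14}{3}, coefficient -\frac{7}{6}; e_{14}: (e_{14})^2 = +1, tr(M rho(e_{14})) = 10, coefficient \frac{5}{2}; e_{24}: (e_{24})^2 = -1, tr(M rho(e_{24})) = -20, coefficient 5. Every other blade of grade <= 2 projects to 0.
Answer: \frac{2}{3} - \frac{7}{6} e_{3} + \frac{5}{2} e_{14} + 5 e_{24}


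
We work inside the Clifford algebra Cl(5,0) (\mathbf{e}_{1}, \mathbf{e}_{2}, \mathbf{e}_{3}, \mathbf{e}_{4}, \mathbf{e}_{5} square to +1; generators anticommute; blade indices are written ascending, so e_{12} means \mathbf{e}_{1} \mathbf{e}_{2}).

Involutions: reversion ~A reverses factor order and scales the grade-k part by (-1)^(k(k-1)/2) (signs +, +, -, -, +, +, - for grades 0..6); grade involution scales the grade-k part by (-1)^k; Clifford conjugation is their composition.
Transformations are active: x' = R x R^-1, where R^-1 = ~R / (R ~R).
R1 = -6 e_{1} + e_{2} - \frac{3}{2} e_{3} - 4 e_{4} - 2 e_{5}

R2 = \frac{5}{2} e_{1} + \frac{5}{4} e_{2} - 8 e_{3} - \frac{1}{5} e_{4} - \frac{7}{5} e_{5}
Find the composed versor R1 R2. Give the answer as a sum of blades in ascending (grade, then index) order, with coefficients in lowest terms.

Distribute over the terms of R1 (each basis-blade product reordered to ascending indices, repeated generators contracted through their squares):
(-6 e_{1}) R2 = -15 - \frac{15}{2} e_{12} + 48 e_{13} + \frac{6}{5} e_{14} + \frac{42}{5} e_{15}
(e_{2}) R2 = \frac{5}{4} - \frac{5}{2} e_{12} - 8 e_{23} - \frac{1}{5} e_{24} - \frac{7}{5} e_{25}
(-\frac{3}{2} e_{3}) R2 = 12 + \frac{15}{4} e_{13} + \frac{15}{8} e_{23} + \frac{3}{10} e_{34} + \frac{21}{10} e_{35}
(-4 e_{4}) R2 = \frac{4}{5} + 10 e_{14} + 5 e_{24} - 32 e_{34} + \frac{28}{5} e_{45}
(-2 e_{5}) R2 = \frac{14}{5} + 5 e_{15} + \frac{5}{2} e_{25} - 16 e_{35} - \frac{2}{5} e_{45}
Summing the partial products and collecting blades:
Answer: \frac{37}{20} - 10 e_{12} + \frac{207}{4} e_{13} + \frac{56}{5} e_{14} + \frac{67}{5} e_{15} - \frac{49}{8} e_{23} + \frac{24}{5} e_{24} + \frac{11}{10} e_{25} - \frac{317}{10} e_{34} - \frac{139}{10} e_{35} + \frac{26}{5} e_{45}


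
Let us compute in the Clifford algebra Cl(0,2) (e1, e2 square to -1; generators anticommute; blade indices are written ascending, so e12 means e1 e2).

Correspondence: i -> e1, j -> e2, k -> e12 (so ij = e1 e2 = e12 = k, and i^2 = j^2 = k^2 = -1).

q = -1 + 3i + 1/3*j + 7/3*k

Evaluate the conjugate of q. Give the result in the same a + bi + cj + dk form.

In blades: q = -1 + 3*e1 + 1/3*e2 + 7/3*e12.
Conjugation here is Clifford conjugation: the scalar is fixed and the grade-1 and grade-2 blades all flip sign, giving -1 - 3*e1 - 1/3*e2 - 7/3*e12; translating back:
Answer: -1 - 3i - 1/3*j - 7/3*k


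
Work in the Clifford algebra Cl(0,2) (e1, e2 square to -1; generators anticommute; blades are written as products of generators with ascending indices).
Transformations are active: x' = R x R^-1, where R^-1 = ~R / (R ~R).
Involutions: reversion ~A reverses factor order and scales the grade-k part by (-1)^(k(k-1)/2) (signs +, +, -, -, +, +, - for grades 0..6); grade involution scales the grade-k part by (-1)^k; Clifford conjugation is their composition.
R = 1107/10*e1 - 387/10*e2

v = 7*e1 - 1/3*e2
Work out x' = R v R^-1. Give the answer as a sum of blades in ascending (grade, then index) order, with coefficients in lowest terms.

~R = 1107/10*e1 - 387/10*e2, and R ~R = -687609/50, so R^-1 = ~R / (-687609/50).
R v = -3939/5 + 234*e1 e2
Answer: 3711/653*e1 - 8033/1959*e2


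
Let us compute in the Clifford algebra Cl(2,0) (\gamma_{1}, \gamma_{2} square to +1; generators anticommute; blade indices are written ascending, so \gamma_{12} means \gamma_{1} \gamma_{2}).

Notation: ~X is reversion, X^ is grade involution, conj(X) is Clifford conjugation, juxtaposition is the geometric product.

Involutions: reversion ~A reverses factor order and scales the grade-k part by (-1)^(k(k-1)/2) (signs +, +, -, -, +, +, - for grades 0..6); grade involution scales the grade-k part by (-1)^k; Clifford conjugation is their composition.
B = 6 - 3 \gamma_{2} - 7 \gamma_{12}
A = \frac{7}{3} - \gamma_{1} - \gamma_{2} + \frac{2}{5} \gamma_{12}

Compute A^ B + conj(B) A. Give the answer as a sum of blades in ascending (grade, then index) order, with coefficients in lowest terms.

first term: \frac{69}{5} + \frac{59}{5} \gamma_{1} - 8 \gamma_{2} - \frac{254}{15} \gamma_{12}
second term: \frac{41}{5} - \frac{71}{5} \gamma_{1} + 8 \gamma_{2} + \frac{326}{15} \gamma_{12}
Answer: 22 - \frac{12}{5} \gamma_{1} + \frac{24}{5} \gamma_{12}


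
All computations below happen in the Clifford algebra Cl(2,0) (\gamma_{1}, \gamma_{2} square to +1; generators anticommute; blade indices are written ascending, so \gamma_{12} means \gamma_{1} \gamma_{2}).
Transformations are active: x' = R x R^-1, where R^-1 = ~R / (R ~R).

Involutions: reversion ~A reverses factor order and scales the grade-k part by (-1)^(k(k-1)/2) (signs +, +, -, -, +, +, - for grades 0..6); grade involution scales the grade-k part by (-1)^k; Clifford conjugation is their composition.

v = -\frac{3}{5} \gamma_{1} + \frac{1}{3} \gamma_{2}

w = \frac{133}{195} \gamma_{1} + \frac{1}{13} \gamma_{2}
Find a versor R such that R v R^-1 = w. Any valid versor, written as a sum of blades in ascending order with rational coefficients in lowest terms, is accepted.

Key observation: q(v) = q(w) = \frac{106}{225} (sandwiches preserve the norm), so R = v + w = \frac{16}{195} \gamma_{1} + \frac{16}{39} \gamma_{2} works whenever it is invertible — the component of v along it is kept and (v - w)/2 reverses, sending v to w.
Answer: \frac{16}{195} \gamma_{1} + \frac{16}{39} \gamma_{2}


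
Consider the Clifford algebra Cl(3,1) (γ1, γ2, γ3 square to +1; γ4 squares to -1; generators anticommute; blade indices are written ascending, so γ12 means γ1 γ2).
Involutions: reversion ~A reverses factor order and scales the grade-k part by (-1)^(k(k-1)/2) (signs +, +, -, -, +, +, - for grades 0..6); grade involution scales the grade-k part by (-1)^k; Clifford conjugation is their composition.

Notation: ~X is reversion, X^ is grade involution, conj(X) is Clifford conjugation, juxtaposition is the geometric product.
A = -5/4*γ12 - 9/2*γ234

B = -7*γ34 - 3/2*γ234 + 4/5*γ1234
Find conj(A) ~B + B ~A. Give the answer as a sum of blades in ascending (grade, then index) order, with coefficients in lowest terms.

first term: -27/4 + 18/5*γ1 - 63/2*γ2 - γ34 + 15/8*γ134 + 35/4*γ1234
second term: -27/4 + 18/5*γ1 - 63/2*γ2 - γ34 + 15/8*γ134 - 35/4*γ1234
Answer: -27/2 + 36/5*γ1 - 63*γ2 - 2*γ34 + 15/4*γ134


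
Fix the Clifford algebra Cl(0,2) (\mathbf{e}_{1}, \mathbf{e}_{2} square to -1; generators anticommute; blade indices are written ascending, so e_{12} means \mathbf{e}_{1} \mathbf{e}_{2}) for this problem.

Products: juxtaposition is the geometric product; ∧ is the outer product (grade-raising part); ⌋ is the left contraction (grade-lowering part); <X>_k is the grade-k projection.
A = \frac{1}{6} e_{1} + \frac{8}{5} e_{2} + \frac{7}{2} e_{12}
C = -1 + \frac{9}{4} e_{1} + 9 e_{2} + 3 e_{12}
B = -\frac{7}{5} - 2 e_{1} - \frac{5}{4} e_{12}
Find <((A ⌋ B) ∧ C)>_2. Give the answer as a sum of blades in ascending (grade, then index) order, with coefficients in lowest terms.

step 1: \frac{113}{24} - 2 e_{1} + \frac{5}{24} e_{2}
step 2: -\frac{113}{24} + \frac{403}{32} e_{1} + \frac{253}{6} e_{2} - \frac{139}{32} e_{12}
step 3: -\frac{139}{32} e_{12}
Answer: -\frac{139}{32} e_{12}


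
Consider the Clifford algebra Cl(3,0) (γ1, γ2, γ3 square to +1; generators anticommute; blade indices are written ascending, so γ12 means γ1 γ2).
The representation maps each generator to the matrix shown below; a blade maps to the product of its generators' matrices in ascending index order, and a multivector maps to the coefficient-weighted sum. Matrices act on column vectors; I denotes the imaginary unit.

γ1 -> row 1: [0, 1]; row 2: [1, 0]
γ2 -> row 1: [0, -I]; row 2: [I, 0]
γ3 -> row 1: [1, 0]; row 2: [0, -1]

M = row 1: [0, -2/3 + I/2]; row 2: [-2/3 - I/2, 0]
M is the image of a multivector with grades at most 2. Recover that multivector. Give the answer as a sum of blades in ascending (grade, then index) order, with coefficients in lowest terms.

Method: 1, rho(γ1), rho(γ2), rho(γ3) form a trace-orthogonal basis of the 2x2 complex matrices (tr(X Y) = 2 if X = Y, else 0), so M = m0*1 + m1*rho(γ1) + m2*rho(γ2) + m3*rho(γ3) with m0 = tr(M)/2 = 0, m1 = tr(M rho(γ1))/2 = -2/3, m2 = tr(M rho(γ2))/2 = -1/2, m3 = tr(M rho(γ3))/2 = 0.
Multiplying table entries, the bivector images are rho(γ12) = I*rho(γ3), rho(γ13) = -I*rho(γ2), rho(γ23) = I*rho(γ1); with real blade coefficients the real parts of m0..m3 are the coefficients of 1, γ1, γ2, γ3 and the imaginary parts give the bivectors (γ23: Im m1, γ13: -Im m2, γ12: Im m3).
Answer: -2/3*γ1 - 1/2*γ2


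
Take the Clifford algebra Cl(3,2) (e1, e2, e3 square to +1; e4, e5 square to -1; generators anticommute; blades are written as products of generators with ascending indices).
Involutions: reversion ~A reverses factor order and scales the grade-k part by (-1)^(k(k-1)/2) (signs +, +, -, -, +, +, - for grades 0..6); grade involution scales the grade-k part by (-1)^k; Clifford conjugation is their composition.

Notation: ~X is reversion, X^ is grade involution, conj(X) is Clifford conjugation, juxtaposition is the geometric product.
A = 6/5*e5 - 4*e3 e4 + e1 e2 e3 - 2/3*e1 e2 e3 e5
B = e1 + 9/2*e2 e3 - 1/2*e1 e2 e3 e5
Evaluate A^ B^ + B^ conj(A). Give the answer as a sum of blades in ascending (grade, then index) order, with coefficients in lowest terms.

first term: -1/3 + 9/2*e1 - 1/2*e5 + 9/5*e1 e5 + e2 e3 + 18*e2 e4 + 3/5*e1 e2 e3 + 4*e1 e3 e4 - 91/15*e2 e3 e5 - 2*e1 e2 e4 e5
second term: -1/3 - 9/2*e1 - 1/2*e5 + 21/5*e1 e5 - e2 e3 + 18*e2 e4 - 3/5*e1 e2 e3 - 4*e1 e3 e4 - 71/15*e2 e3 e5 - 2*e1 e2 e4 e5
Answer: -2/3 - e5 + 6*e1 e5 + 36*e2 e4 - 54/5*e2 e3 e5 - 4*e1 e2 e4 e5


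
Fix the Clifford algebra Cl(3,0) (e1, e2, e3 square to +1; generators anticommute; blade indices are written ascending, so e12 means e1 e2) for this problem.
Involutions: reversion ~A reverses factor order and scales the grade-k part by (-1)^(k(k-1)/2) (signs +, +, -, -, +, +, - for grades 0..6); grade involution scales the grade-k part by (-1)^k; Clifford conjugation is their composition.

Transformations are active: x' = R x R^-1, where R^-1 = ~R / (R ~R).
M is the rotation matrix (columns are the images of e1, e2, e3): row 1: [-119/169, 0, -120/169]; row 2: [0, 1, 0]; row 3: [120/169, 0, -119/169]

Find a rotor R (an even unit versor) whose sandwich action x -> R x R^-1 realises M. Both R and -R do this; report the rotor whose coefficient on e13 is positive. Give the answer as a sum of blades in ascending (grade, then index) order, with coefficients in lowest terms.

Method: write R = a + b12*e12 + b13*e13 + b23*e23 with a^2 + b12^2 + b13^2 + b23^2 = 1 (so R^-1 = ~R). Expanding the columns R e_j ~R gives tr M = 4a^2 - 1 and, from the antisymmetric part, M21 - M12 = -4a*b12, M13 - M31 = 4a*b13, M32 - M23 = -4a*b23.
Here tr M = -69/169, so a^2 = (1 + tr M)/4 = 25/169 and a = ±5/13. Taking a = 5/13: M21 - M12 = 0, M13 - M31 = -240/169, M32 - M23 = 0, giving b12 = 0, b13 = -12/13, b23 = 0, i.e. R = 5/13 - 12/13*e13.
Its e13 coefficient is negative, so report the other preimage -R.
Answer: -5/13 + 12/13*e13. Why the constraint matters: R and -R act identically through the sandwich — M has trace -69/169 either way — so only the sign condition on e13 picks one of the two preimages.


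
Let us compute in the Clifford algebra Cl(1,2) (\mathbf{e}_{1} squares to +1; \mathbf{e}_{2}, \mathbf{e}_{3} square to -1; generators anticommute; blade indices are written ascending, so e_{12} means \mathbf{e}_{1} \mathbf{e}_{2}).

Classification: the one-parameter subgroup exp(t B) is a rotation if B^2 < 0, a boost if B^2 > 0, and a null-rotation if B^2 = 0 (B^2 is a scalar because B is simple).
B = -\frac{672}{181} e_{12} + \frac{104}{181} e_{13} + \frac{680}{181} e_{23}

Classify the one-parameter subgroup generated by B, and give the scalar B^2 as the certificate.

B^2 term by term: the squares give (-\frac{672}{181})^2*(e_{12})^2 + (\frac{104}{181})^2*(e_{13})^2 + (\frac{680}{181})^2*(e_{23})^2 = \frac{451584}{32761}*(+1) + \frac{10816}{32761}*(+1) + \frac{462400}{32761}*(-1) = 0 (each basis 2-blade squares to minus the product of its generators' squares); cross terms between blades sharing an index anticommute and cancel. So B^2 = 0.
Answer: null-rotation, certificate B^2 = 0. B^2 = 0 is basis-independent, so its sign is the whole story.


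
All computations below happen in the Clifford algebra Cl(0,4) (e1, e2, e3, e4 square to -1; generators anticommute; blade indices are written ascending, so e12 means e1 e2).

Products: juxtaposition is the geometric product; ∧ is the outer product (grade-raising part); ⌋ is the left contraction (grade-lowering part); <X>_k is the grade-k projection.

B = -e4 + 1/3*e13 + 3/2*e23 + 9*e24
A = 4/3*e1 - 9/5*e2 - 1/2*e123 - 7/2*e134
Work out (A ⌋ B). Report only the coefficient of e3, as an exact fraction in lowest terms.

step 1: 203/90*e3 + 81/5*e4
Answer: 203/90


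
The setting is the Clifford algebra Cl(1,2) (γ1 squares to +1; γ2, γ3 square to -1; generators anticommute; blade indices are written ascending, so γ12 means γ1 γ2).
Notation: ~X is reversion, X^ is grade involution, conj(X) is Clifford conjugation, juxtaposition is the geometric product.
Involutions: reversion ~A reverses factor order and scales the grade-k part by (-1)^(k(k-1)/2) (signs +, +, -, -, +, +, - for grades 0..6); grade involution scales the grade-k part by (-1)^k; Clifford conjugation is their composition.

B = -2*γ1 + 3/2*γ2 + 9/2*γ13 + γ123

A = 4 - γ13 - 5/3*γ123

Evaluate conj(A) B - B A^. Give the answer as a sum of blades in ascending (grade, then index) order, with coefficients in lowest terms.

first term: 37/6 - 8*γ1 + 25/2*γ2 + 2*γ3 + 31/2*γ13 + 10/3*γ23 + 5/2*γ123
second term: -37/6 - 8*γ1 - 1/2*γ2 + 2*γ3 + 41/2*γ13 - 10/3*γ23 + 11/2*γ123
Answer: 37/3 + 13*γ2 - 5*γ13 + 20/3*γ23 - 3*γ123


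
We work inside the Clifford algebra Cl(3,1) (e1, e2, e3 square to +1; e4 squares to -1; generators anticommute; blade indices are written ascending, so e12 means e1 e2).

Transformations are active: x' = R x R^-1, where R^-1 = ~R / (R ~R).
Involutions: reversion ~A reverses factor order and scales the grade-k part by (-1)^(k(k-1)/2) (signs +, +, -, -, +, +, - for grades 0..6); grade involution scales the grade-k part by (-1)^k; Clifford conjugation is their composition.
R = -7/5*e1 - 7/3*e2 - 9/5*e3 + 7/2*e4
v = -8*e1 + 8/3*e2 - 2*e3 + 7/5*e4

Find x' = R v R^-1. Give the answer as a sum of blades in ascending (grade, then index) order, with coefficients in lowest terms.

~R = -7/5*e1 - 7/3*e2 - 9/5*e3 + 7/2*e4, and R ~R = -289/180, so R^-1 = ~R / (-289/180).
R v = 331/90 - 112/5*e12 - 58/5*e13 + 651/25*e14 + 142/15*e23 - 63/5*e24 + 112/25*e34
Answer: 20828/1445*e1 + 6956/867*e2 + 14806/1445*e3 - 25193/1445*e4


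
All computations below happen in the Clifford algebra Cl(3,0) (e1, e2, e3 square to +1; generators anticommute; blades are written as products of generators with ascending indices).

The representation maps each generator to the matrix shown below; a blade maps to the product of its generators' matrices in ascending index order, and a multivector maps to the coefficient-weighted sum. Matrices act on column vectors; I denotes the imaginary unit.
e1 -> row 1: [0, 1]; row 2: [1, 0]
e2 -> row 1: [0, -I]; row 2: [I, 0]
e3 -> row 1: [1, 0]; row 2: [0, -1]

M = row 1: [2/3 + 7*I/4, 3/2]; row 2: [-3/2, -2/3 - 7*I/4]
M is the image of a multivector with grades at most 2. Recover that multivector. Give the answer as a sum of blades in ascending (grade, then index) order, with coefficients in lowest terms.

Method: 1, rho(e1), rho(e2), rho(e3) form a trace-orthogonal basis of the 2x2 complex matrices (tr(X Y) = 2 if X = Y, else 0), so M = m0*1 + m1*rho(e1) + m2*rho(e2) + m3*rho(e3) with m0 = tr(M)/2 = 0, m1 = tr(M rho(e1))/2 = 0, m2 = tr(M rho(e2))/2 = 3*I/2, m3 = tr(M rho(e3))/2 = 2/3 + 7*I/4.
Multiplying table entries, the bivector images are rho(e1 e2) = I*rho(e3), rho(e1 e3) = -I*rho(e2), rho(e2 e3) = I*rho(e1); with real blade coefficients the real parts of m0..m3 are the coefficients of 1, e1, e2, e3 and the imaginary parts give the bivectors (e2 e3: Im m1, e1 e3: -Im m2, e1 e2: Im m3).
Answer: 2/3*e3 + 7/4*e1 e2 - 3/2*e1 e3


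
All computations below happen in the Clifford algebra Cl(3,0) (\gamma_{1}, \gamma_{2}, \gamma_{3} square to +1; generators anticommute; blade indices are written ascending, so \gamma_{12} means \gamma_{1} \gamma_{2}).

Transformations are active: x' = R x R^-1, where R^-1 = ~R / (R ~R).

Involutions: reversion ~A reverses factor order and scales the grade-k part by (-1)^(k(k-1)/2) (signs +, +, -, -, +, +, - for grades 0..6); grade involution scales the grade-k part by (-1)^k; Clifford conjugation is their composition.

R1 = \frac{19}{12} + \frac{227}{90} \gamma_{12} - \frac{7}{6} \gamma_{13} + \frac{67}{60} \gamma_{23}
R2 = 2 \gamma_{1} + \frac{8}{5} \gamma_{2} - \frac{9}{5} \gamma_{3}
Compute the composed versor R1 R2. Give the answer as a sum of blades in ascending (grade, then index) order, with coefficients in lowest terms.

Distribute over the terms of R2 (each basis-blade product reordered to ascending indices, repeated generators contracted through their squares):
R1 (2 \gamma_{1}) = \frac{19}{6} \gamma_{1} - \frac{227}{45} \gamma_{2} + \frac{7}{3} \gamma_{3} + \frac{67}{30} \gamma_{123}
R1 (\frac{8}{5} \gamma_{2}) = \frac{908}{225} \gamma_{1} + \frac{38}{15} \gamma_{2} - \frac{134}{75} \gamma_{3} + \frac{28}{15} \gamma_{123}
R1 (-\frac{9}{5} \gamma_{3}) = \frac{21}{10} \gamma_{1} - \frac{201}{100} \gamma_{2} - \frac{57}{20} \gamma_{3} - \frac{227}{50} \gamma_{123}
Summing the partial products and collecting blades:
Answer: \frac{2093}{225} \gamma_{1} - \frac{4069}{900} \gamma_{2} - \frac{691}{300} \gamma_{3} - \frac{11}{25} \gamma_{123}


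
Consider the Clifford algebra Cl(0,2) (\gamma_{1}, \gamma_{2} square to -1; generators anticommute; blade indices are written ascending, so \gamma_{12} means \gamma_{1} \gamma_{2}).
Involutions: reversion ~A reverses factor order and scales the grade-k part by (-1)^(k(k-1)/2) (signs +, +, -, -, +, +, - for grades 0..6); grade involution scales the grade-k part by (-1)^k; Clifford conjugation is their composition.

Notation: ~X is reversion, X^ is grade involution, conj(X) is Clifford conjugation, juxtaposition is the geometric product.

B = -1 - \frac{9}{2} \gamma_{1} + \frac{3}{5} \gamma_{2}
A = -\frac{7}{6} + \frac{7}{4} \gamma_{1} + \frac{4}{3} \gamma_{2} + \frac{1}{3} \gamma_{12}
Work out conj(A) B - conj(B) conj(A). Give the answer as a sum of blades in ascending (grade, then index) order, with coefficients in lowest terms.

first term: -\frac{709}{120} + \frac{36}{5} \gamma_{1} + \frac{32}{15} \gamma_{2} - \frac{403}{60} \gamma_{12}
second term: \frac{989}{120} - \frac{33}{10} \gamma_{1} + \frac{53}{15} \gamma_{2} - \frac{403}{60} \gamma_{12}
Answer: -\frac{283}{20} + \frac{21}{2} \gamma_{1} - \frac{7}{5} \gamma_{2}


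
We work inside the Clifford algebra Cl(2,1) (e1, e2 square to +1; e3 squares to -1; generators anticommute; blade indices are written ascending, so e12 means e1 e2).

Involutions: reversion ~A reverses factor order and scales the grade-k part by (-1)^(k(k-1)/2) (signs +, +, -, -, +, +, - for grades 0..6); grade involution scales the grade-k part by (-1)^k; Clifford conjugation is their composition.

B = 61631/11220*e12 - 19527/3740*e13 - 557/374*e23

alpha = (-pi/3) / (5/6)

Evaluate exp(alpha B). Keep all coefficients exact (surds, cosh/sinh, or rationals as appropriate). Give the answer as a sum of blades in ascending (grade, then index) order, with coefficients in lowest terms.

B^2 term by term: the squares give (61631/11220)^2*(e12)^2 + (-19527/3740)^2*(e13)^2 + (-557/374)^2*(e23)^2 = 3798380161/125888400*(-1) + 381303729/13987600*(+1) + 310249/139876*(+1) = -25/36 (each basis 2-blade squares to minus the product of its generators' squares); cross terms between blades sharing an index anticommute and cancel. So B^2 = -25/36.
B^2 = -25/36 — since the square is negative, the closed form is circular: l = 5/6, alpha*l = -pi/3, so exp(alpha B) = cos(-pi/3) + (sin(-pi/3)/(5/6))*B = 1/2 + (-3*sqrt(3)/5)*B.
Answer: 1/2 - 61631*sqrt(3)/18700*e12 + 58581*sqrt(3)/18700*e13 + 1671*sqrt(3)/1870*e23


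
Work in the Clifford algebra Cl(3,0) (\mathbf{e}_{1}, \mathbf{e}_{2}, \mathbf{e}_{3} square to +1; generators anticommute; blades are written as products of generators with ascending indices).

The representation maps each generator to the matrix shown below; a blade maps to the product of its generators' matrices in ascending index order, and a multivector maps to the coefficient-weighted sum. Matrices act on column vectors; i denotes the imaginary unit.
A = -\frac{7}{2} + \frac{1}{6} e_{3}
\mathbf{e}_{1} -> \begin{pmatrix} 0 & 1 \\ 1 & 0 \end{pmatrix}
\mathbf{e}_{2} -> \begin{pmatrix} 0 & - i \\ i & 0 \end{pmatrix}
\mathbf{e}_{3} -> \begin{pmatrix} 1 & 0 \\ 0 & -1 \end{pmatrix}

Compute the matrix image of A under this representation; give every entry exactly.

M = (-\frac{7}{2})*1 + (\frac{1}{6})*rho(e_{3}), summed entrywise (1 is the identity matrix):
Answer: \begin{pmatrix} - \frac{10}{3} & 0 \\ 0 & - \frac{11}{3} \end{pmatrix}


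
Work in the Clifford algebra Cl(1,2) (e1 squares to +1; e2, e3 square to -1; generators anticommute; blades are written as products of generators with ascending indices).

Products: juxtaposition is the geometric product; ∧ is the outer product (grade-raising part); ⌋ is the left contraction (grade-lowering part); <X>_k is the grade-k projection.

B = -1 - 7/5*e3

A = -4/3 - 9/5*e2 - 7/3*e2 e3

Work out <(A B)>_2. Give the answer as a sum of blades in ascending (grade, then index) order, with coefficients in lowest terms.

step 1: 4/3 - 22/15*e2 + 28/15*e3 + 364/75*e2 e3
step 2: 364/75*e2 e3
Answer: 364/75*e2 e3


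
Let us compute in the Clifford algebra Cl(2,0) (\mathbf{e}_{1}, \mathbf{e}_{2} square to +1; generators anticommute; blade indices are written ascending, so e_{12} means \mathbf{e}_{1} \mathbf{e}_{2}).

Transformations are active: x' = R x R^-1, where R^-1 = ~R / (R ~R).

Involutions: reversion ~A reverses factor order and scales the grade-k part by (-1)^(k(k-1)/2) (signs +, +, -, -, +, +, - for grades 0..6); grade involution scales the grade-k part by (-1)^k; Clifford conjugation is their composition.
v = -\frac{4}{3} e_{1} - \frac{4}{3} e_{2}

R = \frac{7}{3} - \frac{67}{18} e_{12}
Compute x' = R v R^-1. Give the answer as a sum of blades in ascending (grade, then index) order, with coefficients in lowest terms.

~R = \frac{7}{3} + \frac{67}{18} e_{12}, and R ~R = \frac{6253}{324}, so R^-1 = ~R / (\frac{6253}{324}).
R v = \frac{50}{27} e_{1} - \frac{218}{27} e_{2}
Answer: \frac{33412}{18759} e_{1} - \frac{11612}{18759} e_{2}


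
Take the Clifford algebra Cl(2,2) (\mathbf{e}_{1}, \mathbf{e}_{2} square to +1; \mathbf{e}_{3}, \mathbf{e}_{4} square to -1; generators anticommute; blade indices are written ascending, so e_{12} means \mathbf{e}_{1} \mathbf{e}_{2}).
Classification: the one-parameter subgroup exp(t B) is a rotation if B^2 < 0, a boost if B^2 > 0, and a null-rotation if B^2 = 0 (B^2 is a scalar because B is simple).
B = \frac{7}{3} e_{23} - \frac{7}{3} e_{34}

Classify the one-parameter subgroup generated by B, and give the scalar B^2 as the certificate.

B^2 term by term: the squares give (\frac{7}{3})^2*(e_{23})^2 + (-\frac{7}{3})^2*(e_{34})^2 = \frac{49}{9}*(+1) + \frac{49}{9}*(-1) = 0 (each basis 2-blade squares to minus the product of its generators' squares); cross terms between blades sharing an index anticommute and cancel. So B^2 = 0.
Answer: null-rotation, certificate B^2 = 0. One invariant decides it: the square 0 survives every conjugation, and its sign is exactly the classification.
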